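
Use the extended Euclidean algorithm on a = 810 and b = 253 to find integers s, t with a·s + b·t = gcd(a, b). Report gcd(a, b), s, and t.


Euclidean algorithm on (810, 253) — divide until remainder is 0:
  810 = 3 · 253 + 51
  253 = 4 · 51 + 49
  51 = 1 · 49 + 2
  49 = 24 · 2 + 1
  2 = 2 · 1 + 0
gcd(810, 253) = 1.
Track Bezout coefficients alongside the remainders: start with r₀ = 810 = a·1 + b·0 (s = 1, t = 0) and r₁ = 253 = a·0 + b·1 (s = 0, t = 1); each new remainder r_{k+1} = r_{k-1} − q_k·r_k inherits s_{k+1} = s_{k-1} − q_k·s_k, t_{k+1} = t_{k-1} − q_k·t_k, so r_k = a·s_k + b·t_k at every step:
  q = 3: r = 51, s = 1 − 3·0 = 1, t = 0 − 3·1 = -3  (check: 810·1 + 253·(-3) = 51)
  q = 4: r = 49, s = 0 − 4·1 = -4, t = 1 − 4·(-3) = 13  (check: 810·(-4) + 253·13 = 49)
  q = 1: r = 2, s = 1 − 1·(-4) = 5, t = -3 − 1·13 = -16  (check: 810·5 + 253·(-16) = 2)
  q = 24: r = 1, s = -4 − 24·5 = -124, t = 13 − 24·(-16) = 397  (check: 810·(-124) + 253·397 = 1)
The row with r = 1 (the gcd) gives the Bezout coefficients s = -124, t = 397.
Result: 810 · (-124) + 253 · (397) = 1.

gcd(810, 253) = 1; s = -124, t = 397 (check: 810·(-124) + 253·397 = 1).


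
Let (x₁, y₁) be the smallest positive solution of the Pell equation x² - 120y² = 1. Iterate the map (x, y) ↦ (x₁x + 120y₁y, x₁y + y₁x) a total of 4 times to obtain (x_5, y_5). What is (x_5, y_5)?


Step 1: Find the fundamental solution (x₁, y₁) of x² - 120y² = 1.
  Expand √120 as a continued fraction. a₀ = ⌊√120⌋ = 10; iterate m_{k+1} = d_k·a_k − m_k, d_{k+1} = (120 − m_{k+1}²)/d_k, a_{k+1} = ⌊(a₀ + m_{k+1})/d_{k+1}⌋ (starting m₀ = 0, d₀ = 1), with convergents p_k = a_k·p_{k-1} + p_{k-2}, q_k = a_k·q_{k-1} + q_{k-2} (p₋₁ = 1, q₋₁ = 0):
  k = 0: a₀ = 10; p₀/q₀ = 10/1; p₀² − 120·q₀² = 100 − 120 = -20.
  k = 1: m = 10, d = 20, a = ⌊(10 + 10)/20⌋ = 1; p/q = (1·10 + 1)/(1·1 + 0) = 11/1; p² − 120·q² = 121 − 120 = 1.
  The first convergent with p² − 120·q² = 1 gives the fundamental solution (x₁, y₁) = (11, 1).
Step 2: Apply the recurrence (x_{n+1}, y_{n+1}) = (x₁x_n + 120y₁y_n, x₁y_n + y₁x_n) repeatedly.
  From (x_1, y_1) = (11, 1): x_2 = 11·11 + 120·1·1 = 241; y_2 = 11·1 + 1·11 = 22.
  From (x_2, y_2) = (241, 22): x_3 = 11·241 + 120·1·22 = 5291; y_3 = 11·22 + 1·241 = 483.
  From (x_3, y_3) = (5291, 483): x_4 = 11·5291 + 120·1·483 = 116161; y_4 = 11·483 + 1·5291 = 10604.
  From (x_4, y_4) = (116161, 10604): x_5 = 11·116161 + 120·1·10604 = 2550251; y_5 = 11·10604 + 1·116161 = 232805.
Step 3: Verify x_5² - 120·y_5² = 6503780163001 - 6503780163000 = 1 (should be 1). ✓

(x_1, y_1) = (11, 1); (x_5, y_5) = (2550251, 232805).


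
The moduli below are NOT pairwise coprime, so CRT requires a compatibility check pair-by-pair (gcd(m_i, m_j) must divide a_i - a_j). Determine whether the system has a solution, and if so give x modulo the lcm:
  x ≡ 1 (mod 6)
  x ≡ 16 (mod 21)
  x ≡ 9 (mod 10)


Moduli 6, 21, 10 are not pairwise coprime, so CRT works modulo lcm(m_i) when all pairwise compatibility conditions hold.
Pairwise compatibility: gcd(m_i, m_j) must divide a_i - a_j for every pair.
Merge one congruence at a time:
  Start: x ≡ 1 (mod 6).
  Combine with x ≡ 16 (mod 21): gcd(6, 21) = 3; 16 - 1 = 15, which IS divisible by 3, so compatible.
    Write x = 1 + 6·t and substitute into x ≡ 16 (mod 21): 6·t ≡ 16 − 1 = 15 (mod 21).
    Divide the congruence (and modulus) by g = 3: 2·t ≡ 5 (mod 7).
    The inverse of 2 mod 7 is 4 (since 2·4 = 8 = 1·7 + 1), so t ≡ 4·5 = 20 ≡ 6 (mod 7).
    Then x = 1 + 6·6 = 37, valid modulo lcm(6, 21) = 42: x ≡ 37 (mod 42).
  Combine with x ≡ 9 (mod 10): gcd(42, 10) = 2; 9 - 37 = -28, which IS divisible by 2, so compatible.
    Write x = 37 + 42·t and substitute into x ≡ 9 (mod 10): 42·t ≡ 9 − 37 = -28 (mod 10).
    Divide the congruence (and modulus) by g = 2: 21·t ≡ -14 (mod 5).
    Reduce coefficients mod 5: 1·t ≡ 1 (mod 5).
    So t ≡ 1 (mod 5).
    Then x = 37 + 42·1 = 79, valid modulo lcm(42, 10) = 210: x ≡ 79 (mod 210).
Verify: 79 mod 6 = 1, 79 mod 21 = 16, 79 mod 10 = 9.

x ≡ 79 (mod 210).


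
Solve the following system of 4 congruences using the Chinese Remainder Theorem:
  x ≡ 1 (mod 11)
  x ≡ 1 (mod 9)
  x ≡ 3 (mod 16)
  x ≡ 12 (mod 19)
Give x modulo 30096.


Product of moduli M = 11 · 9 · 16 · 19 = 30096.
Merge one congruence at a time:
  Start: x ≡ 1 (mod 11).
  Combine with x ≡ 1 (mod 9); new modulus lcm = 99.
    Write x = 1 + 11·t and substitute into x ≡ 1 (mod 9): 11·t ≡ 1 − 1 = 0 (mod 9).
    Reduce coefficients mod 9: 2·t ≡ 0 (mod 9).
    The inverse of 2 mod 9 is 5 (since 2·5 = 10 = 1·9 + 1), so t ≡ 5·0 = 0 ≡ 0 (mod 9).
    Then x = 1 + 11·0 = 1, valid modulo lcm(11, 9) = 99: x ≡ 1 (mod 99).
  Combine with x ≡ 3 (mod 16); new modulus lcm = 1584.
    Write x = 1 + 99·t and substitute into x ≡ 3 (mod 16): 99·t ≡ 3 − 1 = 2 (mod 16).
    Reduce coefficients mod 16: 3·t ≡ 2 (mod 16).
    The inverse of 3 mod 16 is 11 (since 3·11 = 33 = 2·16 + 1), so t ≡ 11·2 = 22 ≡ 6 (mod 16).
    Then x = 1 + 99·6 = 595, valid modulo lcm(99, 16) = 1584: x ≡ 595 (mod 1584).
  Combine with x ≡ 12 (mod 19); new modulus lcm = 30096.
    Write x = 595 + 1584·t and substitute into x ≡ 12 (mod 19): 1584·t ≡ 12 − 595 = -583 (mod 19).
    Reduce coefficients mod 19: 7·t ≡ 6 (mod 19).
    The inverse of 7 mod 19 is 11 (since 7·11 = 77 = 4·19 + 1), so t ≡ 11·6 = 66 ≡ 9 (mod 19).
    Then x = 595 + 1584·9 = 14851, valid modulo lcm(1584, 19) = 30096: x ≡ 14851 (mod 30096).
Verify against each original: 14851 mod 11 = 1, 14851 mod 9 = 1, 14851 mod 16 = 3, 14851 mod 19 = 12.

x ≡ 14851 (mod 30096).


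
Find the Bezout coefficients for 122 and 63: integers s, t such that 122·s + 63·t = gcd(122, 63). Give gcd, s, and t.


Euclidean algorithm on (122, 63) — divide until remainder is 0:
  122 = 1 · 63 + 59
  63 = 1 · 59 + 4
  59 = 14 · 4 + 3
  4 = 1 · 3 + 1
  3 = 3 · 1 + 0
gcd(122, 63) = 1.
Track Bezout coefficients alongside the remainders: start with r₀ = 122 = a·1 + b·0 (s = 1, t = 0) and r₁ = 63 = a·0 + b·1 (s = 0, t = 1); each new remainder r_{k+1} = r_{k-1} − q_k·r_k inherits s_{k+1} = s_{k-1} − q_k·s_k, t_{k+1} = t_{k-1} − q_k·t_k, so r_k = a·s_k + b·t_k at every step:
  q = 1: r = 59, s = 1 − 1·0 = 1, t = 0 − 1·1 = -1  (check: 122·1 + 63·(-1) = 59)
  q = 1: r = 4, s = 0 − 1·1 = -1, t = 1 − 1·(-1) = 2  (check: 122·(-1) + 63·2 = 4)
  q = 14: r = 3, s = 1 − 14·(-1) = 15, t = -1 − 14·2 = -29  (check: 122·15 + 63·(-29) = 3)
  q = 1: r = 1, s = -1 − 1·15 = -16, t = 2 − 1·(-29) = 31  (check: 122·(-16) + 63·31 = 1)
The row with r = 1 (the gcd) gives the Bezout coefficients s = -16, t = 31.
Result: 122 · (-16) + 63 · (31) = 1.

gcd(122, 63) = 1; s = -16, t = 31 (check: 122·(-16) + 63·31 = 1).


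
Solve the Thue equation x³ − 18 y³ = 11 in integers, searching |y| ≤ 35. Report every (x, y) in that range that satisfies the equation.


The equation is x³ - 18y³ = 11. For fixed y, x³ = 18·y³ + 11, so a solution requires the RHS to be a perfect cube.
Strategy: iterate y from -35 to 35, compute RHS = 18·y³ + 11, and check whether it is a (positive or negative) perfect cube.
Check small values of y:
  y = 0: RHS = 11 is not a perfect cube.
  y = 1: RHS = 29 is not a perfect cube.
  y = -1: RHS = -7 is not a perfect cube.
  y = 2: RHS = 155 is not a perfect cube.
  y = -2: RHS = -133 is not a perfect cube.
  y = 3: RHS = 497 is not a perfect cube.
  y = -3: RHS = -475 is not a perfect cube.
Continuing the search up to |y| = 35 finds no solutions either.
No (x, y) in the scanned range satisfies the equation.

No integer solutions with |y| ≤ 35.


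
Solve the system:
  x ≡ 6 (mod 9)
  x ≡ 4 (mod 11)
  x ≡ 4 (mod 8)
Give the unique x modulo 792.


Moduli 9, 11, 8 are pairwise coprime; by CRT there is a unique solution modulo M = 9 · 11 · 8 = 792.
Solve pairwise, accumulating the modulus:
  Start with x ≡ 6 (mod 9).
  Combine with x ≡ 4 (mod 11): since gcd(9, 11) = 1, we get a unique residue mod 99.
    Write x = 6 + 9·t and substitute into x ≡ 4 (mod 11): 9·t ≡ 4 − 6 = -2 (mod 11).
    Reduce coefficients mod 11: 9·t ≡ 9 (mod 11).
    The inverse of 9 mod 11 is 5 (since 9·5 = 45 = 4·11 + 1), so t ≡ 5·9 = 45 ≡ 1 (mod 11).
    Then x = 6 + 9·1 = 15, valid modulo lcm(9, 11) = 99: x ≡ 15 (mod 99).
  Combine with x ≡ 4 (mod 8): since gcd(99, 8) = 1, we get a unique residue mod 792.
    Write x = 15 + 99·t and substitute into x ≡ 4 (mod 8): 99·t ≡ 4 − 15 = -11 (mod 8).
    Reduce coefficients mod 8: 3·t ≡ 5 (mod 8).
    The inverse of 3 mod 8 is 3 (since 3·3 = 9 = 1·8 + 1), so t ≡ 3·5 = 15 ≡ 7 (mod 8).
    Then x = 15 + 99·7 = 708, valid modulo lcm(99, 8) = 792: x ≡ 708 (mod 792).
Verify: 708 mod 9 = 6 ✓, 708 mod 11 = 4 ✓, 708 mod 8 = 4 ✓.

x ≡ 708 (mod 792).


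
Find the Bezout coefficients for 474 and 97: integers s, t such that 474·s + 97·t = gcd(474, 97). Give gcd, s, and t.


Euclidean algorithm on (474, 97) — divide until remainder is 0:
  474 = 4 · 97 + 86
  97 = 1 · 86 + 11
  86 = 7 · 11 + 9
  11 = 1 · 9 + 2
  9 = 4 · 2 + 1
  2 = 2 · 1 + 0
gcd(474, 97) = 1.
Track Bezout coefficients alongside the remainders: start with r₀ = 474 = a·1 + b·0 (s = 1, t = 0) and r₁ = 97 = a·0 + b·1 (s = 0, t = 1); each new remainder r_{k+1} = r_{k-1} − q_k·r_k inherits s_{k+1} = s_{k-1} − q_k·s_k, t_{k+1} = t_{k-1} − q_k·t_k, so r_k = a·s_k + b·t_k at every step:
  q = 4: r = 86, s = 1 − 4·0 = 1, t = 0 − 4·1 = -4  (check: 474·1 + 97·(-4) = 86)
  q = 1: r = 11, s = 0 − 1·1 = -1, t = 1 − 1·(-4) = 5  (check: 474·(-1) + 97·5 = 11)
  q = 7: r = 9, s = 1 − 7·(-1) = 8, t = -4 − 7·5 = -39  (check: 474·8 + 97·(-39) = 9)
  q = 1: r = 2, s = -1 − 1·8 = -9, t = 5 − 1·(-39) = 44  (check: 474·(-9) + 97·44 = 2)
  q = 4: r = 1, s = 8 − 4·(-9) = 44, t = -39 − 4·44 = -215  (check: 474·44 + 97·(-215) = 1)
The row with r = 1 (the gcd) gives the Bezout coefficients s = 44, t = -215.
Result: 474 · (44) + 97 · (-215) = 1.

gcd(474, 97) = 1; s = 44, t = -215 (check: 474·44 + 97·(-215) = 1).


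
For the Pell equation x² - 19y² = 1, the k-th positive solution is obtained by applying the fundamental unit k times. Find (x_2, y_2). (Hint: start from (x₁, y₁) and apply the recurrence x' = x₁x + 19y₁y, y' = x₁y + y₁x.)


Step 1: Find the fundamental solution (x₁, y₁) of x² - 19y² = 1.
  Expand √19 as a continued fraction. a₀ = ⌊√19⌋ = 4; iterate m_{k+1} = d_k·a_k − m_k, d_{k+1} = (19 − m_{k+1}²)/d_k, a_{k+1} = ⌊(a₀ + m_{k+1})/d_{k+1}⌋ (starting m₀ = 0, d₀ = 1), with convergents p_k = a_k·p_{k-1} + p_{k-2}, q_k = a_k·q_{k-1} + q_{k-2} (p₋₁ = 1, q₋₁ = 0):
  k = 0: a₀ = 4; p₀/q₀ = 4/1; p₀² − 19·q₀² = 16 − 19 = -3.
  k = 1: m = 4, d = 3, a = ⌊(4 + 4)/3⌋ = 2; p/q = (2·4 + 1)/(2·1 + 0) = 9/2; p² − 19·q² = 81 − 76 = 5.
  k = 2: m = 2, d = 5, a = ⌊(4 + 2)/5⌋ = 1; p/q = (1·9 + 4)/(1·2 + 1) = 13/3; p² − 19·q² = 169 − 171 = -2.
  k = 3: m = 3, d = 2, a = ⌊(4 + 3)/2⌋ = 3; p/q = (3·13 + 9)/(3·3 + 2) = 48/11; p² − 19·q² = 2304 − 2299 = 5.
  k = 4: m = 3, d = 5, a = ⌊(4 + 3)/5⌋ = 1; p/q = (1·48 + 13)/(1·11 + 3) = 61/14; p² − 19·q² = 3721 − 3724 = -3.
  k = 5: m = 2, d = 3, a = ⌊(4 + 2)/3⌋ = 2; p/q = (2·61 + 48)/(2·14 + 11) = 170/39; p² − 19·q² = 28900 − 28899 = 1.
  The first convergent with p² − 19·q² = 1 gives the fundamental solution (x₁, y₁) = (170, 39).
Step 2: Apply the recurrence (x_{n+1}, y_{n+1}) = (x₁x_n + 19y₁y_n, x₁y_n + y₁x_n) repeatedly.
  From (x_1, y_1) = (170, 39): x_2 = 170·170 + 19·39·39 = 57799; y_2 = 170·39 + 39·170 = 13260.
Step 3: Verify x_2² - 19·y_2² = 3340724401 - 3340724400 = 1 (should be 1). ✓

(x_1, y_1) = (170, 39); (x_2, y_2) = (57799, 13260).


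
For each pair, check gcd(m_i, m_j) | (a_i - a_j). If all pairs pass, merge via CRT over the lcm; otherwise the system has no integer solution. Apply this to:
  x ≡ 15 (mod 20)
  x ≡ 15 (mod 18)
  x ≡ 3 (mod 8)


Moduli 20, 18, 8 are not pairwise coprime, so CRT works modulo lcm(m_i) when all pairwise compatibility conditions hold.
Pairwise compatibility: gcd(m_i, m_j) must divide a_i - a_j for every pair.
Merge one congruence at a time:
  Start: x ≡ 15 (mod 20).
  Combine with x ≡ 15 (mod 18): gcd(20, 18) = 2; 15 - 15 = 0, which IS divisible by 2, so compatible.
    Write x = 15 + 20·t and substitute into x ≡ 15 (mod 18): 20·t ≡ 15 − 15 = 0 (mod 18).
    Divide the congruence (and modulus) by g = 2: 10·t ≡ 0 (mod 9).
    Reduce coefficients mod 9: 1·t ≡ 0 (mod 9).
    So t ≡ 0 (mod 9).
    Then x = 15 + 20·0 = 15, valid modulo lcm(20, 18) = 180: x ≡ 15 (mod 180).
  Combine with x ≡ 3 (mod 8): gcd(180, 8) = 4; 3 - 15 = -12, which IS divisible by 4, so compatible.
    Write x = 15 + 180·t and substitute into x ≡ 3 (mod 8): 180·t ≡ 3 − 15 = -12 (mod 8).
    Divide the congruence (and modulus) by g = 4: 45·t ≡ -3 (mod 2).
    Reduce coefficients mod 2: 1·t ≡ 1 (mod 2).
    So t ≡ 1 (mod 2).
    Then x = 15 + 180·1 = 195, valid modulo lcm(180, 8) = 360: x ≡ 195 (mod 360).
Verify: 195 mod 20 = 15, 195 mod 18 = 15, 195 mod 8 = 3.

x ≡ 195 (mod 360).


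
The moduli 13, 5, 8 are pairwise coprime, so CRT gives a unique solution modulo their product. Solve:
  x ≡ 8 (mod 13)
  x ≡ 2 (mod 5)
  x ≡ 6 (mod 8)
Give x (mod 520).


Moduli 13, 5, 8 are pairwise coprime; by CRT there is a unique solution modulo M = 13 · 5 · 8 = 520.
Solve pairwise, accumulating the modulus:
  Start with x ≡ 8 (mod 13).
  Combine with x ≡ 2 (mod 5): since gcd(13, 5) = 1, we get a unique residue mod 65.
    Write x = 8 + 13·t and substitute into x ≡ 2 (mod 5): 13·t ≡ 2 − 8 = -6 (mod 5).
    Reduce coefficients mod 5: 3·t ≡ 4 (mod 5).
    The inverse of 3 mod 5 is 2 (since 3·2 = 6 = 1·5 + 1), so t ≡ 2·4 = 8 ≡ 3 (mod 5).
    Then x = 8 + 13·3 = 47, valid modulo lcm(13, 5) = 65: x ≡ 47 (mod 65).
  Combine with x ≡ 6 (mod 8): since gcd(65, 8) = 1, we get a unique residue mod 520.
    Write x = 47 + 65·t and substitute into x ≡ 6 (mod 8): 65·t ≡ 6 − 47 = -41 (mod 8).
    Reduce coefficients mod 8: 1·t ≡ 7 (mod 8).
    So t ≡ 7 (mod 8).
    Then x = 47 + 65·7 = 502, valid modulo lcm(65, 8) = 520: x ≡ 502 (mod 520).
Verify: 502 mod 13 = 8 ✓, 502 mod 5 = 2 ✓, 502 mod 8 = 6 ✓.

x ≡ 502 (mod 520).


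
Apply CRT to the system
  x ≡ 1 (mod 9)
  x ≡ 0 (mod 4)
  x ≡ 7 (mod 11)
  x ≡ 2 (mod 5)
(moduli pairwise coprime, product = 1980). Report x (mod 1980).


Product of moduli M = 9 · 4 · 11 · 5 = 1980.
Merge one congruence at a time:
  Start: x ≡ 1 (mod 9).
  Combine with x ≡ 0 (mod 4); new modulus lcm = 36.
    Write x = 1 + 9·t and substitute into x ≡ 0 (mod 4): 9·t ≡ 0 − 1 = -1 (mod 4).
    Reduce coefficients mod 4: 1·t ≡ 3 (mod 4).
    So t ≡ 3 (mod 4).
    Then x = 1 + 9·3 = 28, valid modulo lcm(9, 4) = 36: x ≡ 28 (mod 36).
  Combine with x ≡ 7 (mod 11); new modulus lcm = 396.
    Write x = 28 + 36·t and substitute into x ≡ 7 (mod 11): 36·t ≡ 7 − 28 = -21 (mod 11).
    Reduce coefficients mod 11: 3·t ≡ 1 (mod 11).
    The inverse of 3 mod 11 is 4 (since 3·4 = 12 = 1·11 + 1), so t ≡ 4·1 = 4 ≡ 4 (mod 11).
    Then x = 28 + 36·4 = 172, valid modulo lcm(36, 11) = 396: x ≡ 172 (mod 396).
  Combine with x ≡ 2 (mod 5); new modulus lcm = 1980.
    Write x = 172 + 396·t and substitute into x ≡ 2 (mod 5): 396·t ≡ 2 − 172 = -170 (mod 5).
    Reduce coefficients mod 5: 1·t ≡ 0 (mod 5).
    So t ≡ 0 (mod 5).
    Then x = 172 + 396·0 = 172, valid modulo lcm(396, 5) = 1980: x ≡ 172 (mod 1980).
Verify against each original: 172 mod 9 = 1, 172 mod 4 = 0, 172 mod 11 = 7, 172 mod 5 = 2.

x ≡ 172 (mod 1980).


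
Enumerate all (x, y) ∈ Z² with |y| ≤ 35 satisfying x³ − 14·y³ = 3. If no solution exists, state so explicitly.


The equation is x³ - 14y³ = 3. For fixed y, x³ = 14·y³ + 3, so a solution requires the RHS to be a perfect cube.
Strategy: iterate y from -35 to 35, compute RHS = 14·y³ + 3, and check whether it is a (positive or negative) perfect cube.
Check small values of y:
  y = 0: RHS = 3 is not a perfect cube.
  y = 1: RHS = 17 is not a perfect cube.
  y = -1: RHS = -11 is not a perfect cube.
  y = 2: RHS = 115 is not a perfect cube.
  y = -2: RHS = -109 is not a perfect cube.
  y = 3: RHS = 381 is not a perfect cube.
  y = -3: RHS = -375 is not a perfect cube.
Continuing the search up to |y| = 35 finds no solutions either.
No (x, y) in the scanned range satisfies the equation.

No integer solutions with |y| ≤ 35.


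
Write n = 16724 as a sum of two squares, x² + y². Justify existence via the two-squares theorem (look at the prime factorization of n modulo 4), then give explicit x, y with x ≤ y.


Step 1: Factor n = 16724 = 2^2 · 37 · 113.
Step 2: Check the mod-4 condition on each prime factor: 2 = 2 (special); 37 ≡ 1 (mod 4), exponent 1; 113 ≡ 1 (mod 4), exponent 1.
All primes ≡ 3 (mod 4) appear to even exponent (or don't appear), so by the two-squares theorem n IS expressible as a sum of two squares.
Step 3: Build a representation. Group n = k² · m with k = 2 and m = 37 · 113 = 4181 (a product of primes ≡ 1 (mod 4)); a representation of m scales to one of n via (k·x)² + (k·y)² = k²(x² + y²). Each prime p ≡ 1 (mod 4) is itself a sum of two squares; find a² by testing p − a² for a perfect square:
  37: 37 − 1² = 36 = 6² ⇒ 37 = 1² + 6².
  113: 113 − 1² = 112, 113 − 2² = 109, 113 − 3² = 104, 113 − 4² = 97, 113 − 5² = 88, 113 − 6² = 77, 113 − 7² = 64 = 8² ⇒ 113 = 7² + 8².
  Combine using the Brahmagupta–Fibonacci identity (a² + b²)(c² + d²) = (ac − bd)² + (ad + bc)² = (ac + bd)² + (ad − bc)²:
  37 · 113 = 4181: from (1² + 6²)(7² + 8²), take (1·7 − 6·8, 1·8 + 6·7) = (7 − 48, 8 + 42) = (-41, 50); dropping signs (only squares matter) gives (41, 50); check 41² + 50² = 1681 + 2500 = 4181 ✓.
  Scale by k = 2: (2·41, 2·50) = (82, 100).
Step 4: Order so x ≤ y and verify: 82² + 100² = 6724 + 10000 = 16724 = n. ✓

n = 16724 = 82² + 100² (one valid representation with x ≤ y).


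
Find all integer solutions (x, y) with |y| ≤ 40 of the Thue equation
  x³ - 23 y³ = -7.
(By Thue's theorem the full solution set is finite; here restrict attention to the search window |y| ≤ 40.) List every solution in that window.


The equation is x³ - 23y³ = -7. For fixed y, x³ = 23·y³ − 7, so a solution requires the RHS to be a perfect cube.
Strategy: iterate y from -40 to 40, compute RHS = 23·y³ − 7, and check whether it is a (positive or negative) perfect cube.
Check small values of y:
  y = 0: RHS = -7 is not a perfect cube.
  y = 1: RHS = 16 is not a perfect cube.
  y = -1: RHS = -30 is not a perfect cube.
  y = 2: RHS = 177 is not a perfect cube.
  y = -2: RHS = -191 is not a perfect cube.
  y = 3: RHS = 614 is not a perfect cube.
  y = -3: RHS = -628 is not a perfect cube.
Continuing the search up to |y| = 40 finds no solutions either.
No (x, y) in the scanned range satisfies the equation.

No integer solutions with |y| ≤ 40.


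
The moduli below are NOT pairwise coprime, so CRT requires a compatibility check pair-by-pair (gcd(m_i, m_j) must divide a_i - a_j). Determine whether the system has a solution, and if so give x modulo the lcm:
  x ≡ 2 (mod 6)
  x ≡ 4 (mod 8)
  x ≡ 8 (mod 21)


Moduli 6, 8, 21 are not pairwise coprime, so CRT works modulo lcm(m_i) when all pairwise compatibility conditions hold.
Pairwise compatibility: gcd(m_i, m_j) must divide a_i - a_j for every pair.
Merge one congruence at a time:
  Start: x ≡ 2 (mod 6).
  Combine with x ≡ 4 (mod 8): gcd(6, 8) = 2; 4 - 2 = 2, which IS divisible by 2, so compatible.
    Write x = 2 + 6·t and substitute into x ≡ 4 (mod 8): 6·t ≡ 4 − 2 = 2 (mod 8).
    Divide the congruence (and modulus) by g = 2: 3·t ≡ 1 (mod 4).
    The inverse of 3 mod 4 is 3 (since 3·3 = 9 = 2·4 + 1), so t ≡ 3·1 = 3 ≡ 3 (mod 4).
    Then x = 2 + 6·3 = 20, valid modulo lcm(6, 8) = 24: x ≡ 20 (mod 24).
  Combine with x ≡ 8 (mod 21): gcd(24, 21) = 3; 8 - 20 = -12, which IS divisible by 3, so compatible.
    Write x = 20 + 24·t and substitute into x ≡ 8 (mod 21): 24·t ≡ 8 − 20 = -12 (mod 21).
    Divide the congruence (and modulus) by g = 3: 8·t ≡ -4 (mod 7).
    Reduce coefficients mod 7: 1·t ≡ 3 (mod 7).
    So t ≡ 3 (mod 7).
    Then x = 20 + 24·3 = 92, valid modulo lcm(24, 21) = 168: x ≡ 92 (mod 168).
Verify: 92 mod 6 = 2, 92 mod 8 = 4, 92 mod 21 = 8.

x ≡ 92 (mod 168).


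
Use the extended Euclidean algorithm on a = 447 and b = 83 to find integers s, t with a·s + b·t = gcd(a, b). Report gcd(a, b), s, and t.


Euclidean algorithm on (447, 83) — divide until remainder is 0:
  447 = 5 · 83 + 32
  83 = 2 · 32 + 19
  32 = 1 · 19 + 13
  19 = 1 · 13 + 6
  13 = 2 · 6 + 1
  6 = 6 · 1 + 0
gcd(447, 83) = 1.
Track Bezout coefficients alongside the remainders: start with r₀ = 447 = a·1 + b·0 (s = 1, t = 0) and r₁ = 83 = a·0 + b·1 (s = 0, t = 1); each new remainder r_{k+1} = r_{k-1} − q_k·r_k inherits s_{k+1} = s_{k-1} − q_k·s_k, t_{k+1} = t_{k-1} − q_k·t_k, so r_k = a·s_k + b·t_k at every step:
  q = 5: r = 32, s = 1 − 5·0 = 1, t = 0 − 5·1 = -5  (check: 447·1 + 83·(-5) = 32)
  q = 2: r = 19, s = 0 − 2·1 = -2, t = 1 − 2·(-5) = 11  (check: 447·(-2) + 83·11 = 19)
  q = 1: r = 13, s = 1 − 1·(-2) = 3, t = -5 − 1·11 = -16  (check: 447·3 + 83·(-16) = 13)
  q = 1: r = 6, s = -2 − 1·3 = -5, t = 11 − 1·(-16) = 27  (check: 447·(-5) + 83·27 = 6)
  q = 2: r = 1, s = 3 − 2·(-5) = 13, t = -16 − 2·27 = -70  (check: 447·13 + 83·(-70) = 1)
The row with r = 1 (the gcd) gives the Bezout coefficients s = 13, t = -70.
Result: 447 · (13) + 83 · (-70) = 1.

gcd(447, 83) = 1; s = 13, t = -70 (check: 447·13 + 83·(-70) = 1).


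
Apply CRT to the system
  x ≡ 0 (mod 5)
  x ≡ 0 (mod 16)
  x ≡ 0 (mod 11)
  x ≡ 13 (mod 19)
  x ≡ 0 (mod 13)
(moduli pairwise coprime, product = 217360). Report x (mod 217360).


Product of moduli M = 5 · 16 · 11 · 19 · 13 = 217360.
Merge one congruence at a time:
  Start: x ≡ 0 (mod 5).
  Combine with x ≡ 0 (mod 16); new modulus lcm = 80.
    Write x = 0 + 5·t and substitute into x ≡ 0 (mod 16): 5·t ≡ 0 − 0 = 0 (mod 16).
    The inverse of 5 mod 16 is 13 (since 5·13 = 65 = 4·16 + 1), so t ≡ 13·0 = 0 ≡ 0 (mod 16).
    Then x = 0 + 5·0 = 0, valid modulo lcm(5, 16) = 80: x ≡ 0 (mod 80).
  Combine with x ≡ 0 (mod 11); new modulus lcm = 880.
    Write x = 0 + 80·t and substitute into x ≡ 0 (mod 11): 80·t ≡ 0 − 0 = 0 (mod 11).
    Reduce coefficients mod 11: 3·t ≡ 0 (mod 11).
    The inverse of 3 mod 11 is 4 (since 3·4 = 12 = 1·11 + 1), so t ≡ 4·0 = 0 ≡ 0 (mod 11).
    Then x = 0 + 80·0 = 0, valid modulo lcm(80, 11) = 880: x ≡ 0 (mod 880).
  Combine with x ≡ 13 (mod 19); new modulus lcm = 16720.
    Write x = 0 + 880·t and substitute into x ≡ 13 (mod 19): 880·t ≡ 13 − 0 = 13 (mod 19).
    Reduce coefficients mod 19: 6·t ≡ 13 (mod 19).
    The inverse of 6 mod 19 is 16 (since 6·16 = 96 = 5·19 + 1), so t ≡ 16·13 = 208 ≡ 18 (mod 19).
    Then x = 0 + 880·18 = 15840, valid modulo lcm(880, 19) = 16720: x ≡ 15840 (mod 16720).
  Combine with x ≡ 0 (mod 13); new modulus lcm = 217360.
    Write x = 15840 + 16720·t and substitute into x ≡ 0 (mod 13): 16720·t ≡ 0 − 15840 = -15840 (mod 13).
    Reduce coefficients mod 13: 2·t ≡ 7 (mod 13).
    The inverse of 2 mod 13 is 7 (since 2·7 = 14 = 1·13 + 1), so t ≡ 7·7 = 49 ≡ 10 (mod 13).
    Then x = 15840 + 16720·10 = 183040, valid modulo lcm(16720, 13) = 217360: x ≡ 183040 (mod 217360).
Verify against each original: 183040 mod 5 = 0, 183040 mod 16 = 0, 183040 mod 11 = 0, 183040 mod 19 = 13, 183040 mod 13 = 0.

x ≡ 183040 (mod 217360).


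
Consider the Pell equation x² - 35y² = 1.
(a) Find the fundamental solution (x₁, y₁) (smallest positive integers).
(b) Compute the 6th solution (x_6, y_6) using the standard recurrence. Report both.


Step 1: Find the fundamental solution (x₁, y₁) of x² - 35y² = 1.
  Expand √35 as a continued fraction. a₀ = ⌊√35⌋ = 5; iterate m_{k+1} = d_k·a_k − m_k, d_{k+1} = (35 − m_{k+1}²)/d_k, a_{k+1} = ⌊(a₀ + m_{k+1})/d_{k+1}⌋ (starting m₀ = 0, d₀ = 1), with convergents p_k = a_k·p_{k-1} + p_{k-2}, q_k = a_k·q_{k-1} + q_{k-2} (p₋₁ = 1, q₋₁ = 0):
  k = 0: a₀ = 5; p₀/q₀ = 5/1; p₀² − 35·q₀² = 25 − 35 = -10.
  k = 1: m = 5, d = 10, a = ⌊(5 + 5)/10⌋ = 1; p/q = (1·5 + 1)/(1·1 + 0) = 6/1; p² − 35·q² = 36 − 35 = 1.
  The first convergent with p² − 35·q² = 1 gives the fundamental solution (x₁, y₁) = (6, 1).
Step 2: Apply the recurrence (x_{n+1}, y_{n+1}) = (x₁x_n + 35y₁y_n, x₁y_n + y₁x_n) repeatedly.
  From (x_1, y_1) = (6, 1): x_2 = 6·6 + 35·1·1 = 71; y_2 = 6·1 + 1·6 = 12.
  From (x_2, y_2) = (71, 12): x_3 = 6·71 + 35·1·12 = 846; y_3 = 6·12 + 1·71 = 143.
  From (x_3, y_3) = (846, 143): x_4 = 6·846 + 35·1·143 = 10081; y_4 = 6·143 + 1·846 = 1704.
  From (x_4, y_4) = (10081, 1704): x_5 = 6·10081 + 35·1·1704 = 120126; y_5 = 6·1704 + 1·10081 = 20305.
  From (x_5, y_5) = (120126, 20305): x_6 = 6·120126 + 35·1·20305 = 1431431; y_6 = 6·20305 + 1·120126 = 241956.
Step 3: Verify x_6² - 35·y_6² = 2048994707761 - 2048994707760 = 1 (should be 1). ✓

(x_1, y_1) = (6, 1); (x_6, y_6) = (1431431, 241956).


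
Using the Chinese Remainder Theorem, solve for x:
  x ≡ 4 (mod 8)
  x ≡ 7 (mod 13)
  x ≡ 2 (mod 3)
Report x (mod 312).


Moduli 8, 13, 3 are pairwise coprime; by CRT there is a unique solution modulo M = 8 · 13 · 3 = 312.
Solve pairwise, accumulating the modulus:
  Start with x ≡ 4 (mod 8).
  Combine with x ≡ 7 (mod 13): since gcd(8, 13) = 1, we get a unique residue mod 104.
    Write x = 4 + 8·t and substitute into x ≡ 7 (mod 13): 8·t ≡ 7 − 4 = 3 (mod 13).
    The inverse of 8 mod 13 is 5 (since 8·5 = 40 = 3·13 + 1), so t ≡ 5·3 = 15 ≡ 2 (mod 13).
    Then x = 4 + 8·2 = 20, valid modulo lcm(8, 13) = 104: x ≡ 20 (mod 104).
  Combine with x ≡ 2 (mod 3): since gcd(104, 3) = 1, we get a unique residue mod 312.
    Write x = 20 + 104·t and substitute into x ≡ 2 (mod 3): 104·t ≡ 2 − 20 = -18 (mod 3).
    Reduce coefficients mod 3: 2·t ≡ 0 (mod 3).
    The inverse of 2 mod 3 is 2 (since 2·2 = 4 = 1·3 + 1), so t ≡ 2·0 = 0 ≡ 0 (mod 3).
    Then x = 20 + 104·0 = 20, valid modulo lcm(104, 3) = 312: x ≡ 20 (mod 312).
Verify: 20 mod 8 = 4 ✓, 20 mod 13 = 7 ✓, 20 mod 3 = 2 ✓.

x ≡ 20 (mod 312).


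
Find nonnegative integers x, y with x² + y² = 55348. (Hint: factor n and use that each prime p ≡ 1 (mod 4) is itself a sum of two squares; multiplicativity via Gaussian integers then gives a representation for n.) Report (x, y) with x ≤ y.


Step 1: Factor n = 55348 = 2^2 · 101 · 137.
Step 2: Check the mod-4 condition on each prime factor: 2 = 2 (special); 101 ≡ 1 (mod 4), exponent 1; 137 ≡ 1 (mod 4), exponent 1.
All primes ≡ 3 (mod 4) appear to even exponent (or don't appear), so by the two-squares theorem n IS expressible as a sum of two squares.
Step 3: Build a representation. Group n = k² · m with k = 2 and m = 101 · 137 = 13837 (a product of primes ≡ 1 (mod 4)); a representation of m scales to one of n via (k·x)² + (k·y)² = k²(x² + y²). Each prime p ≡ 1 (mod 4) is itself a sum of two squares; find a² by testing p − a² for a perfect square:
  101: 101 − 1² = 100 = 10² ⇒ 101 = 1² + 10².
  137: 137 − 1² = 136, 137 − 2² = 133, 137 − 3² = 128, 137 − 4² = 121 = 11² ⇒ 137 = 4² + 11².
  Combine using the Brahmagupta–Fibonacci identity (a² + b²)(c² + d²) = (ac − bd)² + (ad + bc)² = (ac + bd)² + (ad − bc)²:
  101 · 137 = 13837: from (1² + 10²)(4² + 11²), take (1·4 − 10·11, 1·11 + 10·4) = (4 − 110, 11 + 40) = (-106, 51); dropping signs (only squares matter) gives (106, 51); check 106² + 51² = 11236 + 2601 = 13837 ✓.
  Scale by k = 2: (2·106, 2·51) = (212, 102).
Step 4: Order so x ≤ y and verify: 102² + 212² = 10404 + 44944 = 55348 = n. ✓

n = 55348 = 102² + 212² (one valid representation with x ≤ y).


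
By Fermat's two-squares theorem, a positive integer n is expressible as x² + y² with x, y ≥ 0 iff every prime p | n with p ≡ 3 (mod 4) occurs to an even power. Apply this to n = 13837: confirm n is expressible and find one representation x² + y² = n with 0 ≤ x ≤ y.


Step 1: Factor n = 13837 = 101 · 137.
Step 2: Check the mod-4 condition on each prime factor: 101 ≡ 1 (mod 4), exponent 1; 137 ≡ 1 (mod 4), exponent 1.
All primes ≡ 3 (mod 4) appear to even exponent (or don't appear), so by the two-squares theorem n IS expressible as a sum of two squares.
Step 3: Build a representation. Here n = 101 · 137 is a product of primes ≡ 1 (mod 4). Each prime p ≡ 1 (mod 4) is itself a sum of two squares; find a² by testing p − a² for a perfect square:
  101: 101 − 1² = 100 = 10² ⇒ 101 = 1² + 10².
  137: 137 − 1² = 136, 137 − 2² = 133, 137 − 3² = 128, 137 − 4² = 121 = 11² ⇒ 137 = 4² + 11².
  Combine using the Brahmagupta–Fibonacci identity (a² + b²)(c² + d²) = (ac − bd)² + (ad + bc)² = (ac + bd)² + (ad − bc)²:
  101 · 137 = 13837: from (1² + 10²)(4² + 11²), take (1·4 − 10·11, 1·11 + 10·4) = (4 − 110, 11 + 40) = (-106, 51); dropping signs (only squares matter) gives (106, 51); check 106² + 51² = 11236 + 2601 = 13837 ✓.
Step 4: Order so x ≤ y and verify: 51² + 106² = 2601 + 11236 = 13837 = n. ✓

n = 13837 = 51² + 106² (one valid representation with x ≤ y).


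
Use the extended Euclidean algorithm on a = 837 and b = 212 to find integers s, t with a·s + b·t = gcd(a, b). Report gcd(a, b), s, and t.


Euclidean algorithm on (837, 212) — divide until remainder is 0:
  837 = 3 · 212 + 201
  212 = 1 · 201 + 11
  201 = 18 · 11 + 3
  11 = 3 · 3 + 2
  3 = 1 · 2 + 1
  2 = 2 · 1 + 0
gcd(837, 212) = 1.
Track Bezout coefficients alongside the remainders: start with r₀ = 837 = a·1 + b·0 (s = 1, t = 0) and r₁ = 212 = a·0 + b·1 (s = 0, t = 1); each new remainder r_{k+1} = r_{k-1} − q_k·r_k inherits s_{k+1} = s_{k-1} − q_k·s_k, t_{k+1} = t_{k-1} − q_k·t_k, so r_k = a·s_k + b·t_k at every step:
  q = 3: r = 201, s = 1 − 3·0 = 1, t = 0 − 3·1 = -3  (check: 837·1 + 212·(-3) = 201)
  q = 1: r = 11, s = 0 − 1·1 = -1, t = 1 − 1·(-3) = 4  (check: 837·(-1) + 212·4 = 11)
  q = 18: r = 3, s = 1 − 18·(-1) = 19, t = -3 − 18·4 = -75  (check: 837·19 + 212·(-75) = 3)
  q = 3: r = 2, s = -1 − 3·19 = -58, t = 4 − 3·(-75) = 229  (check: 837·(-58) + 212·229 = 2)
  q = 1: r = 1, s = 19 − 1·(-58) = 77, t = -75 − 1·229 = -304  (check: 837·77 + 212·(-304) = 1)
The row with r = 1 (the gcd) gives the Bezout coefficients s = 77, t = -304.
Result: 837 · (77) + 212 · (-304) = 1.

gcd(837, 212) = 1; s = 77, t = -304 (check: 837·77 + 212·(-304) = 1).


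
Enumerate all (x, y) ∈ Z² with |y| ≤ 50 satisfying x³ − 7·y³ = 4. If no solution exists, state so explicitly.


The equation is x³ - 7y³ = 4. For fixed y, x³ = 7·y³ + 4, so a solution requires the RHS to be a perfect cube.
Strategy: iterate y from -50 to 50, compute RHS = 7·y³ + 4, and check whether it is a (positive or negative) perfect cube.
Check small values of y:
  y = 0: RHS = 4 is not a perfect cube.
  y = 1: RHS = 11 is not a perfect cube.
  y = -1: RHS = -3 is not a perfect cube.
  y = 2: RHS = 60 is not a perfect cube.
  y = -2: RHS = -52 is not a perfect cube.
  y = 3: RHS = 193 is not a perfect cube.
  y = -3: RHS = -185 is not a perfect cube.
Continuing the search up to |y| = 50 finds no solutions either.
No (x, y) in the scanned range satisfies the equation.

No integer solutions with |y| ≤ 50.


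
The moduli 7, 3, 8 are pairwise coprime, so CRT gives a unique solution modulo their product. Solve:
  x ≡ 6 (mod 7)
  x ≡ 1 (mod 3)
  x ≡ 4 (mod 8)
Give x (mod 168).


Moduli 7, 3, 8 are pairwise coprime; by CRT there is a unique solution modulo M = 7 · 3 · 8 = 168.
Solve pairwise, accumulating the modulus:
  Start with x ≡ 6 (mod 7).
  Combine with x ≡ 1 (mod 3): since gcd(7, 3) = 1, we get a unique residue mod 21.
    Write x = 6 + 7·t and substitute into x ≡ 1 (mod 3): 7·t ≡ 1 − 6 = -5 (mod 3).
    Reduce coefficients mod 3: 1·t ≡ 1 (mod 3).
    So t ≡ 1 (mod 3).
    Then x = 6 + 7·1 = 13, valid modulo lcm(7, 3) = 21: x ≡ 13 (mod 21).
  Combine with x ≡ 4 (mod 8): since gcd(21, 8) = 1, we get a unique residue mod 168.
    Write x = 13 + 21·t and substitute into x ≡ 4 (mod 8): 21·t ≡ 4 − 13 = -9 (mod 8).
    Reduce coefficients mod 8: 5·t ≡ 7 (mod 8).
    The inverse of 5 mod 8 is 5 (since 5·5 = 25 = 3·8 + 1), so t ≡ 5·7 = 35 ≡ 3 (mod 8).
    Then x = 13 + 21·3 = 76, valid modulo lcm(21, 8) = 168: x ≡ 76 (mod 168).
Verify: 76 mod 7 = 6 ✓, 76 mod 3 = 1 ✓, 76 mod 8 = 4 ✓.

x ≡ 76 (mod 168).


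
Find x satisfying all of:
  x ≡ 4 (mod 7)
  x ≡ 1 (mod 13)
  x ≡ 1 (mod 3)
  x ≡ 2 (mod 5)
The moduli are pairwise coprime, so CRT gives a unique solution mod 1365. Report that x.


Product of moduli M = 7 · 13 · 3 · 5 = 1365.
Merge one congruence at a time:
  Start: x ≡ 4 (mod 7).
  Combine with x ≡ 1 (mod 13); new modulus lcm = 91.
    Write x = 4 + 7·t and substitute into x ≡ 1 (mod 13): 7·t ≡ 1 − 4 = -3 (mod 13).
    Reduce coefficients mod 13: 7·t ≡ 10 (mod 13).
    The inverse of 7 mod 13 is 2 (since 7·2 = 14 = 1·13 + 1), so t ≡ 2·10 = 20 ≡ 7 (mod 13).
    Then x = 4 + 7·7 = 53, valid modulo lcm(7, 13) = 91: x ≡ 53 (mod 91).
  Combine with x ≡ 1 (mod 3); new modulus lcm = 273.
    Write x = 53 + 91·t and substitute into x ≡ 1 (mod 3): 91·t ≡ 1 − 53 = -52 (mod 3).
    Reduce coefficients mod 3: 1·t ≡ 2 (mod 3).
    So t ≡ 2 (mod 3).
    Then x = 53 + 91·2 = 235, valid modulo lcm(91, 3) = 273: x ≡ 235 (mod 273).
  Combine with x ≡ 2 (mod 5); new modulus lcm = 1365.
    Write x = 235 + 273·t and substitute into x ≡ 2 (mod 5): 273·t ≡ 2 − 235 = -233 (mod 5).
    Reduce coefficients mod 5: 3·t ≡ 2 (mod 5).
    The inverse of 3 mod 5 is 2 (since 3·2 = 6 = 1·5 + 1), so t ≡ 2·2 = 4 ≡ 4 (mod 5).
    Then x = 235 + 273·4 = 1327, valid modulo lcm(273, 5) = 1365: x ≡ 1327 (mod 1365).
Verify against each original: 1327 mod 7 = 4, 1327 mod 13 = 1, 1327 mod 3 = 1, 1327 mod 5 = 2.

x ≡ 1327 (mod 1365).


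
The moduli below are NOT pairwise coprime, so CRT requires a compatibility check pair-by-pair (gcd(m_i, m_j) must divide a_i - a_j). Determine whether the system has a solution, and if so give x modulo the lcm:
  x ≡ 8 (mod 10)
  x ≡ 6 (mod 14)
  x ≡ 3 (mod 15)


Moduli 10, 14, 15 are not pairwise coprime, so CRT works modulo lcm(m_i) when all pairwise compatibility conditions hold.
Pairwise compatibility: gcd(m_i, m_j) must divide a_i - a_j for every pair.
Merge one congruence at a time:
  Start: x ≡ 8 (mod 10).
  Combine with x ≡ 6 (mod 14): gcd(10, 14) = 2; 6 - 8 = -2, which IS divisible by 2, so compatible.
    Write x = 8 + 10·t and substitute into x ≡ 6 (mod 14): 10·t ≡ 6 − 8 = -2 (mod 14).
    Divide the congruence (and modulus) by g = 2: 5·t ≡ -1 (mod 7).
    Reduce coefficients mod 7: 5·t ≡ 6 (mod 7).
    The inverse of 5 mod 7 is 3 (since 5·3 = 15 = 2·7 + 1), so t ≡ 3·6 = 18 ≡ 4 (mod 7).
    Then x = 8 + 10·4 = 48, valid modulo lcm(10, 14) = 70: x ≡ 48 (mod 70).
  Combine with x ≡ 3 (mod 15): gcd(70, 15) = 5; 3 - 48 = -45, which IS divisible by 5, so compatible.
    Write x = 48 + 70·t and substitute into x ≡ 3 (mod 15): 70·t ≡ 3 − 48 = -45 (mod 15).
    Divide the congruence (and modulus) by g = 5: 14·t ≡ -9 (mod 3).
    Reduce coefficients mod 3: 2·t ≡ 0 (mod 3).
    The inverse of 2 mod 3 is 2 (since 2·2 = 4 = 1·3 + 1), so t ≡ 2·0 = 0 ≡ 0 (mod 3).
    Then x = 48 + 70·0 = 48, valid modulo lcm(70, 15) = 210: x ≡ 48 (mod 210).
Verify: 48 mod 10 = 8, 48 mod 14 = 6, 48 mod 15 = 3.

x ≡ 48 (mod 210).


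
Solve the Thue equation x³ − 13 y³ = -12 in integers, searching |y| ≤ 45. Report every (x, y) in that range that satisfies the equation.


The equation is x³ - 13y³ = -12. For fixed y, x³ = 13·y³ − 12, so a solution requires the RHS to be a perfect cube.
Strategy: iterate y from -45 to 45, compute RHS = 13·y³ − 12, and check whether it is a (positive or negative) perfect cube.
Check small values of y:
  y = 0: RHS = -12 is not a perfect cube.
  y = 1: RHS = 1 = (1)³ ⇒ x = 1 works.
  y = -1: RHS = -25 is not a perfect cube.
  y = 2: RHS = 92 is not a perfect cube.
  y = -2: RHS = -116 is not a perfect cube.
  y = 3: RHS = 339 is not a perfect cube.
  y = -3: RHS = -363 is not a perfect cube.
Continuing the search up to |y| = 45 finds no further solutions beyond those listed.
Collected solutions: (1, 1).

Solutions (with |y| ≤ 45): (1, 1).


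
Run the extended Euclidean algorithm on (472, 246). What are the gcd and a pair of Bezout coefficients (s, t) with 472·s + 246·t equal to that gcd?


Euclidean algorithm on (472, 246) — divide until remainder is 0:
  472 = 1 · 246 + 226
  246 = 1 · 226 + 20
  226 = 11 · 20 + 6
  20 = 3 · 6 + 2
  6 = 3 · 2 + 0
gcd(472, 246) = 2.
Track Bezout coefficients alongside the remainders: start with r₀ = 472 = a·1 + b·0 (s = 1, t = 0) and r₁ = 246 = a·0 + b·1 (s = 0, t = 1); each new remainder r_{k+1} = r_{k-1} − q_k·r_k inherits s_{k+1} = s_{k-1} − q_k·s_k, t_{k+1} = t_{k-1} − q_k·t_k, so r_k = a·s_k + b·t_k at every step:
  q = 1: r = 226, s = 1 − 1·0 = 1, t = 0 − 1·1 = -1  (check: 472·1 + 246·(-1) = 226)
  q = 1: r = 20, s = 0 − 1·1 = -1, t = 1 − 1·(-1) = 2  (check: 472·(-1) + 246·2 = 20)
  q = 11: r = 6, s = 1 − 11·(-1) = 12, t = -1 − 11·2 = -23  (check: 472·12 + 246·(-23) = 6)
  q = 3: r = 2, s = -1 − 3·12 = -37, t = 2 − 3·(-23) = 71  (check: 472·(-37) + 246·71 = 2)
The row with r = 2 (the gcd) gives the Bezout coefficients s = -37, t = 71.
Result: 472 · (-37) + 246 · (71) = 2.

gcd(472, 246) = 2; s = -37, t = 71 (check: 472·(-37) + 246·71 = 2).


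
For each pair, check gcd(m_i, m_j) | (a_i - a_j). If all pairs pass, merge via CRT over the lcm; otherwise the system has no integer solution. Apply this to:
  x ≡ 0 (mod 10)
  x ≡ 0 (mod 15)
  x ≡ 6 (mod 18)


Moduli 10, 15, 18 are not pairwise coprime, so CRT works modulo lcm(m_i) when all pairwise compatibility conditions hold.
Pairwise compatibility: gcd(m_i, m_j) must divide a_i - a_j for every pair.
Merge one congruence at a time:
  Start: x ≡ 0 (mod 10).
  Combine with x ≡ 0 (mod 15): gcd(10, 15) = 5; 0 - 0 = 0, which IS divisible by 5, so compatible.
    Write x = 0 + 10·t and substitute into x ≡ 0 (mod 15): 10·t ≡ 0 − 0 = 0 (mod 15).
    Divide the congruence (and modulus) by g = 5: 2·t ≡ 0 (mod 3).
    The inverse of 2 mod 3 is 2 (since 2·2 = 4 = 1·3 + 1), so t ≡ 2·0 = 0 ≡ 0 (mod 3).
    Then x = 0 + 10·0 = 0, valid modulo lcm(10, 15) = 30: x ≡ 0 (mod 30).
  Combine with x ≡ 6 (mod 18): gcd(30, 18) = 6; 6 - 0 = 6, which IS divisible by 6, so compatible.
    Write x = 0 + 30·t and substitute into x ≡ 6 (mod 18): 30·t ≡ 6 − 0 = 6 (mod 18).
    Divide the congruence (and modulus) by g = 6: 5·t ≡ 1 (mod 3).
    Reduce coefficients mod 3: 2·t ≡ 1 (mod 3).
    The inverse of 2 mod 3 is 2 (since 2·2 = 4 = 1·3 + 1), so t ≡ 2·1 = 2 ≡ 2 (mod 3).
    Then x = 0 + 30·2 = 60, valid modulo lcm(30, 18) = 90: x ≡ 60 (mod 90).
Verify: 60 mod 10 = 0, 60 mod 15 = 0, 60 mod 18 = 6.

x ≡ 60 (mod 90).


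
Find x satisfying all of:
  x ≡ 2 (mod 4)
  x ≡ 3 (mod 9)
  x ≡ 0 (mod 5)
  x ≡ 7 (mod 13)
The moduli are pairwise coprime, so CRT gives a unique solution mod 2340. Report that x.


Product of moduli M = 4 · 9 · 5 · 13 = 2340.
Merge one congruence at a time:
  Start: x ≡ 2 (mod 4).
  Combine with x ≡ 3 (mod 9); new modulus lcm = 36.
    Write x = 2 + 4·t and substitute into x ≡ 3 (mod 9): 4·t ≡ 3 − 2 = 1 (mod 9).
    The inverse of 4 mod 9 is 7 (since 4·7 = 28 = 3·9 + 1), so t ≡ 7·1 = 7 ≡ 7 (mod 9).
    Then x = 2 + 4·7 = 30, valid modulo lcm(4, 9) = 36: x ≡ 30 (mod 36).
  Combine with x ≡ 0 (mod 5); new modulus lcm = 180.
    Write x = 30 + 36·t and substitute into x ≡ 0 (mod 5): 36·t ≡ 0 − 30 = -30 (mod 5).
    Reduce coefficients mod 5: 1·t ≡ 0 (mod 5).
    So t ≡ 0 (mod 5).
    Then x = 30 + 36·0 = 30, valid modulo lcm(36, 5) = 180: x ≡ 30 (mod 180).
  Combine with x ≡ 7 (mod 13); new modulus lcm = 2340.
    Write x = 30 + 180·t and substitute into x ≡ 7 (mod 13): 180·t ≡ 7 − 30 = -23 (mod 13).
    Reduce coefficients mod 13: 11·t ≡ 3 (mod 13).
    The inverse of 11 mod 13 is 6 (since 11·6 = 66 = 5·13 + 1), so t ≡ 6·3 = 18 ≡ 5 (mod 13).
    Then x = 30 + 180·5 = 930, valid modulo lcm(180, 13) = 2340: x ≡ 930 (mod 2340).
Verify against each original: 930 mod 4 = 2, 930 mod 9 = 3, 930 mod 5 = 0, 930 mod 13 = 7.

x ≡ 930 (mod 2340).
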